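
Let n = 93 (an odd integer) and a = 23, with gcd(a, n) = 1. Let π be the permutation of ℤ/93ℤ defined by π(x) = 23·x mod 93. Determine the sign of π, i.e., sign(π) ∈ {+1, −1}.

Orbit of 29 under x↦23x: [29, 16, 89, 1, 23, 64, 77]… (length divides ord_93(23)).
Cycle lengths of π_23 on ℤ/93ℤ: [10, 10, 10, 10, 10, 10, 10, 10, 10, 2, 1]; 11 cycles in total.
n − c = 93 − 11 = 82; sign = (−1)^82 = +1.
The Jacobi symbol (23|93) = +1 (Zolotarev) agrees.

+1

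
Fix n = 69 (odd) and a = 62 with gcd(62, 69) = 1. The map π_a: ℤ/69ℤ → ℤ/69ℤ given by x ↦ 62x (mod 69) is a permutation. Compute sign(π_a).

-1

Trace 55: π^k(55) = [55, 29, 4, 41, 58, 8, 13] for k=0..6.
Cycle type of π: 22×2 + 11×2 + 2 + 1; total 6 cycles.
sign(π) = (−1)^{n − #cycles} = (−1)^{69−6} = (−1)^63 = -1.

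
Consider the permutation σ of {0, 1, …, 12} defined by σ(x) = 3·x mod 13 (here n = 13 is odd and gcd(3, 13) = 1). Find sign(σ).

Start at x=1: 1 → 3 → 9 → 1 (one orbit).
Cycle lengths of π_3 on ℤ/13ℤ: [3, 3, 3, 3, 1]; 5 cycles in total.
13 − 5 = 8 transpositions; sign(π) = (−1)^8 = +1.

+1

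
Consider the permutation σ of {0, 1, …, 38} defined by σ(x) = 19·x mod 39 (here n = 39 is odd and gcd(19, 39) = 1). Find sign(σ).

Start at x=22: 22 → 28 → 25 → 7 → 16 → 31 → 4 → … (one orbit).
π_19 has 6 disjoint cycles with lengths [12, 12, 12, 1, 1, 1] on {0,…,38}.
Σ(ℓ_i−1) = 39−6 = 33; sign = (−1)^33 = -1.
Zolotarev: (19|39) = -1, matching the cycle-count sign.

-1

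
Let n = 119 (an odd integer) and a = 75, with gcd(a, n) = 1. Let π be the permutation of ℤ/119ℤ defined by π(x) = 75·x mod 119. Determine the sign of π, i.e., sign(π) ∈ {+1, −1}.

Trace 48: π^k(48) = [48, 30, 108, 8, 5, 18, 41] for k=0..6.
Decompose π into cycles: lengths [48, 48, 16, 6, 1] (5 cycles, including the fixed point 0).
119 − 5 = 114 transpositions; sign(π) = (−1)^114 = +1.
The Jacobi symbol (75|119) = +1 (Zolotarev) agrees.

+1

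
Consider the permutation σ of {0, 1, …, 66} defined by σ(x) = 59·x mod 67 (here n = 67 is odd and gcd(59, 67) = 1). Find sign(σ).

Orbit of 59 under x↦59x: [59, 64, 24, 9, 62, 40, 15]… (length divides ord_67(59)).
7 cycles of lengths [11, 11, 11, 11, 11, 11, 1].
Σ(ℓ_i−1) = 67−7 = 60; sign = (−1)^60 = +1.
Via Zolotarev, sign(π_{59}) = (59|67) = +1.

+1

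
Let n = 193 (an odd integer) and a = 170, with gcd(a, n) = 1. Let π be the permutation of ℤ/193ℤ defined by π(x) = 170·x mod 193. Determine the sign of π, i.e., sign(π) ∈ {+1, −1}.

+1

Start at x=150: 150 → 24 → 27 → 151 → 1 → 170 → 143 → … (one orbit).
The orbit structure of x ↦ 170x mod 193: 7 orbits of sizes [32, 32, 32, 32, 32, 32, 1].
193 − 7 = 186 transpositions; sign(π) = (−1)^186 = +1.
Zolotarev: (170|193) = +1, matching the cycle-count sign.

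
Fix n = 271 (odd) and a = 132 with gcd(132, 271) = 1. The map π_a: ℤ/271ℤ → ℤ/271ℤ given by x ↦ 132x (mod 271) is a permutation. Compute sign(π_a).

Start at x=230: 230 → 8 → 243 → 98 → 199 → 252 → 202 → … (one orbit).
Cycle type of π: 90×3 + 1; total 4 cycles.
n − c = 271 − 4 = 267; sign = (−1)^267 = -1.
Zolotarev: (132|271) = -1, matching the cycle-count sign.

-1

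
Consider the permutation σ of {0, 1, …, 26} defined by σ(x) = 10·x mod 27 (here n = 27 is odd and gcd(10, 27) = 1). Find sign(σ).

+1

Trace 19: π^k(19) = [19, 1, 10] for k=0..2.
Cycle type of π: 3×6 + 1×9; total 15 cycles.
Σ(ℓ_i−1) = 27−15 = 12; sign = (−1)^12 = +1.
Via Zolotarev, sign(π_{10}) = (10|27) = +1.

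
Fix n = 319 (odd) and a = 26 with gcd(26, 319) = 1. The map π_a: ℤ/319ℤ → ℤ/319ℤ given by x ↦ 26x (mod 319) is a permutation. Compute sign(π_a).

Orbit of 144 under x↦26x: [144, 235, 49, 317, 267, 243, 257]… (length divides ord_319(26)).
The orbit structure of x ↦ 26x mod 319: 6 orbits of sizes [140, 140, 28, 5, 5, 1].
With 6 cycles on 319 points, sign = (−1)^{319−6} = -1.
The Jacobi symbol (26|319) = -1 (Zolotarev) agrees.

-1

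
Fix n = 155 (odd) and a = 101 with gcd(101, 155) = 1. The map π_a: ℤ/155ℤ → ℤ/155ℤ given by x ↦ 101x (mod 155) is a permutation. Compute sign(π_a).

+1

Trace 1: π^k(1) = [1, 101, 126, 16, 66] for k=0..4.
The orbit structure of x ↦ 101x mod 155: 35 orbits of sizes [5, 5, 5, 5, 5, 5, 5, 5, 5, 5, 5, 5, 5, 5, 5, 5, 5, 5, 5, 5, 5, 5, 5, 5, 5, 5, 5, 5, 5, 5, 1, 1, 1, 1, 1].
sign(π) = (−1)^{n − #cycles} = (−1)^{155−35} = (−1)^120 = +1.
(101|155)_J = +1 (Zolotarev's lemma cross-check).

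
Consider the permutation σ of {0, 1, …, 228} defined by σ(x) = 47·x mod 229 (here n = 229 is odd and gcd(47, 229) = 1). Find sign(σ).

-1

Start at x=93: 93 → 20 → 24 → 212 → 117 → 3 → 141 → … (one orbit).
The orbit structure of x ↦ 47x mod 229: 2 orbits of sizes [228, 1].
Σ(ℓ_i−1) = 229−2 = 227; sign = (−1)^227 = -1.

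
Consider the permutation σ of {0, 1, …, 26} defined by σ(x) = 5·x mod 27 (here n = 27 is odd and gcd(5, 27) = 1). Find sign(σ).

-1

Orbit of 23 under x↦5x: [23, 7, 8, 13, 11, 1, 5]… (length divides ord_27(5)).
Cycle type of π: 18 + 6 + 2 + 1; total 4 cycles.
27 − 4 = 23 transpositions; sign(π) = (−1)^23 = -1.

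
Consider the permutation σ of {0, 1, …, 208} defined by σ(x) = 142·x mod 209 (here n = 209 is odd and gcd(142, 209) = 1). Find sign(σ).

-1

Start at x=199: 199 → 43 → 45 → 120 → 111 → 87 → 23 → … (one orbit).
π_142 has 18 disjoint cycles with lengths [18, 18, 18, 18, 18, 18, 18, 18, 18, 18, 9, 9, 2, 2, 2, 2, 2, 1] on {0,…,208}.
With 18 cycles on 209 points, sign = (−1)^{209−18} = -1.
Via Zolotarev, sign(π_{142}) = (142|209) = -1.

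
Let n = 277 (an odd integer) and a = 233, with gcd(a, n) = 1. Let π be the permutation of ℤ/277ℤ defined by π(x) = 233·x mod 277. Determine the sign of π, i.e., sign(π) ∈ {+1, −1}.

Start at x=169: 169 → 43 → 47 → 148 → 136 → 110 → 146 → … (one orbit).
Decompose π into cycles: lengths [276, 1] (2 cycles, including the fixed point 0).
2 cycles on 277: each ℓ→(−1)^(ℓ−1), product (−1)^275 = -1.
The Jacobi symbol (233|277) = -1 (Zolotarev) agrees.

-1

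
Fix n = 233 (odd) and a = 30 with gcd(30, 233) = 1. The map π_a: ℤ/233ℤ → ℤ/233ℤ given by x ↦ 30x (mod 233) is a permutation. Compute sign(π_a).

+1

Start at x=14: 14 → 187 → 18 → 74 → 123 → 195 → 25 → … (one orbit).
3 cycles of lengths [116, 116, 1].
With 3 cycles on 233 points, sign = (−1)^{233−3} = +1.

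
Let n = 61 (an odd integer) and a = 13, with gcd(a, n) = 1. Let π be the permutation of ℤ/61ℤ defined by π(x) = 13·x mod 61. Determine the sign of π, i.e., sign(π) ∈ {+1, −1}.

+1

Trace 1: π^k(1) = [1, 13, 47] for k=0..2.
π_13 has 21 disjoint cycles with lengths [3, 3, 3, 3, 3, 3, 3, 3, 3, 3, 3, 3, 3, 3, 3, 3, 3, 3, 3, 3, 1] on {0,…,60}.
Σ(ℓ_i−1) = 61−21 = 40; sign = (−1)^40 = +1.
Zolotarev: (13|61) = +1, matching the cycle-count sign.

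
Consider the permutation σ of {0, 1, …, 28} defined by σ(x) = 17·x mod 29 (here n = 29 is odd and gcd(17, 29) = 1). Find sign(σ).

-1

Orbit of 17 under x↦17x: [17, 28, 12, 1]… (length divides ord_29(17)).
Decompose π into cycles: lengths [4, 4, 4, 4, 4, 4, 4, 1] (8 cycles, including the fixed point 0).
29 − 8 = 21 transpositions; sign(π) = (−1)^21 = -1.
The Jacobi symbol (17|29) = -1 (Zolotarev) agrees.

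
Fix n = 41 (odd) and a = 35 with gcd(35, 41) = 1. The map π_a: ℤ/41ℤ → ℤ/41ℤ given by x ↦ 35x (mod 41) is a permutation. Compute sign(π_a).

-1

Orbit of 34 under x↦35x: [34, 1, 35, 36, 30, 25, 14]… (length divides ord_41(35)).
Decompose π into cycles: lengths [40, 1] (2 cycles, including the fixed point 0).
n − c = 41 − 2 = 39; sign = (−1)^39 = -1.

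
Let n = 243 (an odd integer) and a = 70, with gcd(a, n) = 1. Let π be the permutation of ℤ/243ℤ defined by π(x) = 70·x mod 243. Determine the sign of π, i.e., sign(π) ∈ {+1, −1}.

+1

Trace 1: π^k(1) = [1, 70, 40, 127, 142, 220, 91] for k=0..6.
Decompose π into cycles: lengths [81, 81, 27, 27, 9, 9, 3, 3, 1, 1, 1] (11 cycles, including the fixed point 0).
sign(π) = (−1)^{n − #cycles} = (−1)^{243−11} = (−1)^232 = +1.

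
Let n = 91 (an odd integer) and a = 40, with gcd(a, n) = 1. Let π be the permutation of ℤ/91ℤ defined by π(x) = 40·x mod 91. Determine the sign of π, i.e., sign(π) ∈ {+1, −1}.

Orbit of 79 under x↦40x: [79, 66, 1, 40, 53, 27]… (length divides ord_91(40)).
Cycle type of π: 6×13 + 1×13; total 26 cycles.
With 26 cycles on 91 points, sign = (−1)^{91−26} = -1.

-1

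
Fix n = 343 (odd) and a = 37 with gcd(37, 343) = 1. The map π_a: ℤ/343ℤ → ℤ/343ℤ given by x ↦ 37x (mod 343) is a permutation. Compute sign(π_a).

+1

Orbit of 211 under x↦37x: [211, 261, 53, 246, 184, 291, 134]… (length divides ord_343(37)).
Cycle lengths of π_37 on ℤ/343ℤ: [147, 147, 21, 21, 3, 3, 1]; 7 cycles in total.
With 7 cycles on 343 points, sign = (−1)^{343−7} = +1.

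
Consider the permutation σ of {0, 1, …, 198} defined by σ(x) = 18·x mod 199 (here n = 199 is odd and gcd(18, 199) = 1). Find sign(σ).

Trace 114: π^k(114) = [114, 62, 121, 188, 1, 18, 125] for k=0..6.
19 cycles of lengths [11, 11, 11, 11, 11, 11, 11, 11, 11, 11, 11, 11, 11, 11, 11, 11, 11, 11, 1].
n − c = 199 − 19 = 180; sign = (−1)^180 = +1.
The Jacobi symbol (18|199) = +1 (Zolotarev) agrees.

+1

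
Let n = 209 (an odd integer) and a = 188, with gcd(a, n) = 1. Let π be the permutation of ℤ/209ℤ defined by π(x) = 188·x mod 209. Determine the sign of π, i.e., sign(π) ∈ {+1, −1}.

+1

Orbit of 144 under x↦188x: [144, 111, 177, 45, 100, 199, 1]… (length divides ord_209(188)).
π_188 has 33 disjoint cycles with lengths [9, 9, 9, 9, 9, 9, 9, 9, 9, 9, 9, 9, 9, 9, 9, 9, 9, 9, 9, 9, 9, 9, 1, 1, 1, 1, 1, 1, 1, 1, 1, 1, 1] on {0,…,208}.
Σ(ℓ_i−1) = 209−33 = 176; sign = (−1)^176 = +1.
The Jacobi symbol (188|209) = +1 (Zolotarev) agrees.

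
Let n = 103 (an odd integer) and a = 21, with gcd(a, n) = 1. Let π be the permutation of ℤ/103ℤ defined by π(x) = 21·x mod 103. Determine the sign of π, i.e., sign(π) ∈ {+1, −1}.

-1

Start at x=57: 57 → 64 → 5 → 2 → 42 → 58 → 85 → … (one orbit).
Decompose π into cycles: lengths [102, 1] (2 cycles, including the fixed point 0).
Σ(ℓ_i−1) = 103−2 = 101; sign = (−1)^101 = -1.
Check: (21/103) = -1 by Zolotarev.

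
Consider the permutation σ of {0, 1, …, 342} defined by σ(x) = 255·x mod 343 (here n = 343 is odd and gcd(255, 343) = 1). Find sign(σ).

-1

Orbit of 72 under x↦255x: [72, 181, 193, 166, 141, 283, 135]… (length divides ord_343(255)).
The orbit structure of x ↦ 255x mod 343: 4 orbits of sizes [294, 42, 6, 1].
With 4 cycles on 343 points, sign = (−1)^{343−4} = -1.
Check: (255/343) = -1 by Zolotarev.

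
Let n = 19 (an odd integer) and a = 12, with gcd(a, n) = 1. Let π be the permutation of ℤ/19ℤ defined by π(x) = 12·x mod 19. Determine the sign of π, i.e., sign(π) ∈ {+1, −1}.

-1

Start at x=11: 11 → 18 → 7 → 8 → 1 → 12 → 11 (one orbit).
Cycle lengths of π_12 on ℤ/19ℤ: [6, 6, 6, 1]; 4 cycles in total.
19 − 4 = 15 transpositions; sign(π) = (−1)^15 = -1.
Check: (12/19) = -1 by Zolotarev.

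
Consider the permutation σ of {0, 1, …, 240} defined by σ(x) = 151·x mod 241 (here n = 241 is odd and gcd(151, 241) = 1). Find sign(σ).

Orbit of 54 under x↦151x: [54, 201, 226, 145, 205, 107, 10]… (length divides ord_241(151)).
Decompose π into cycles: lengths [60, 60, 60, 60, 1] (5 cycles, including the fixed point 0).
With 5 cycles on 241 points, sign = (−1)^{241−5} = +1.
Via Zolotarev, sign(π_{151}) = (151|241) = +1.

+1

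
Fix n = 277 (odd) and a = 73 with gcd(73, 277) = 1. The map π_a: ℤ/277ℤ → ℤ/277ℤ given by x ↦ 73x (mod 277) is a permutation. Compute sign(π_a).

Start at x=129: 129 → 276 → 204 → 211 → 168 → 76 → 8 → … (one orbit).
π_73 has 4 disjoint cycles with lengths [92, 92, 92, 1] on {0,…,276}.
With 4 cycles on 277 points, sign = (−1)^{277−4} = -1.

-1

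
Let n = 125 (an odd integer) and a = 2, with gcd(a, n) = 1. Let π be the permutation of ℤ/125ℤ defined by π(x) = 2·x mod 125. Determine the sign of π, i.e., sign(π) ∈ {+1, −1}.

Orbit of 111 under x↦2x: [111, 97, 69, 13, 26, 52, 104]… (length divides ord_125(2)).
4 cycles of lengths [100, 20, 4, 1].
Σ(ℓ_i−1) = 125−4 = 121; sign = (−1)^121 = -1.
The Jacobi symbol (2|125) = -1 (Zolotarev) agrees.

-1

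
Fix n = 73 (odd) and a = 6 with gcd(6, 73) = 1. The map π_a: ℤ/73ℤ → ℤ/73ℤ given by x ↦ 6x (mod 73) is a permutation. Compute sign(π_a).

Orbit of 57 under x↦6x: [57, 50, 8, 48, 69, 49, 2]… (length divides ord_73(6)).
π_6 has 3 disjoint cycles with lengths [36, 36, 1] on {0,…,72}.
n − c = 73 − 3 = 70; sign = (−1)^70 = +1.
(6|73)_J = +1 (Zolotarev's lemma cross-check).

+1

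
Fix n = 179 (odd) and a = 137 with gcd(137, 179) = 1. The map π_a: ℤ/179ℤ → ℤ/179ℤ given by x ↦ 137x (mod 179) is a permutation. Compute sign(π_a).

-1

Trace 170: π^k(170) = [170, 20, 55, 17, 2, 95, 127] for k=0..6.
Decompose π into cycles: lengths [178, 1] (2 cycles, including the fixed point 0).
With 2 cycles on 179 points, sign = (−1)^{179−2} = -1.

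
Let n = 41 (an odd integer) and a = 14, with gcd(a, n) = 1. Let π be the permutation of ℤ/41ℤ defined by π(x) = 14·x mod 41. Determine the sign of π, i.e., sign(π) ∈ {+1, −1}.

-1

Start at x=9: 9 → 3 → 1 → 14 → 32 → 38 → 40 → … (one orbit).
Cycle type of π: 8×5 + 1; total 6 cycles.
Σ(ℓ_i−1) = 41−6 = 35; sign = (−1)^35 = -1.
(14|41)_J = -1 (Zolotarev's lemma cross-check).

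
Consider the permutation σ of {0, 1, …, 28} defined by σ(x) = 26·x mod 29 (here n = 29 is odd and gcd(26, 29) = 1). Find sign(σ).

Trace 21: π^k(21) = [21, 24, 15, 13, 19, 1, 26] for k=0..6.
π_26 has 2 disjoint cycles with lengths [28, 1] on {0,…,28}.
n − c = 29 − 2 = 27; sign = (−1)^27 = -1.
Via Zolotarev, sign(π_{26}) = (26|29) = -1.

-1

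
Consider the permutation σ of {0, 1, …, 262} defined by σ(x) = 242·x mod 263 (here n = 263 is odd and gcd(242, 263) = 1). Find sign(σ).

Trace 66: π^k(66) = [66, 192, 176, 249, 31, 138, 258] for k=0..6.
Decompose π into cycles: lengths [131, 131, 1] (3 cycles, including the fixed point 0).
3 cycles on 263: each ℓ→(−1)^(ℓ−1), product (−1)^260 = +1.
Zolotarev: (242|263) = +1, matching the cycle-count sign.

+1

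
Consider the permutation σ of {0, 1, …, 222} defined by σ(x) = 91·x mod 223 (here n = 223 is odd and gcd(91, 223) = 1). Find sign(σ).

-1

Start at x=52: 52 → 49 → 222 → 132 → 193 → 169 → 215 → … (one orbit).
Decompose π into cycles: lengths [74, 74, 74, 1] (4 cycles, including the fixed point 0).
n − c = 223 − 4 = 219; sign = (−1)^219 = -1.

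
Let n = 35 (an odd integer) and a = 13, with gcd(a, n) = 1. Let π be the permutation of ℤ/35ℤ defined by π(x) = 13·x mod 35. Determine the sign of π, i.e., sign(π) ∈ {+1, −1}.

+1

Start at x=29: 29 → 27 → 1 → 13 → 29 (one orbit).
Cycle type of π: 4×7 + 2×3 + 1; total 11 cycles.
With 11 cycles on 35 points, sign = (−1)^{35−11} = +1.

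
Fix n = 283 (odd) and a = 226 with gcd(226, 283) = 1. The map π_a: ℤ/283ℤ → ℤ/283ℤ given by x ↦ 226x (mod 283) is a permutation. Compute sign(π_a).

Trace 136: π^k(136) = [136, 172, 101, 186, 152, 109, 13] for k=0..6.
Cycle type of π: 282 + 1; total 2 cycles.
n − c = 283 − 2 = 281; sign = (−1)^281 = -1.
Zolotarev: (226|283) = -1, matching the cycle-count sign.

-1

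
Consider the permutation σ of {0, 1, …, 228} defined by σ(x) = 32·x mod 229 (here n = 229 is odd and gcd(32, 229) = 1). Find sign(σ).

-1

Orbit of 104 under x↦32x: [104, 122, 11, 123, 43, 2, 64]… (length divides ord_229(32)).
Decompose π into cycles: lengths [76, 76, 76, 1] (4 cycles, including the fixed point 0).
With 4 cycles on 229 points, sign = (−1)^{229−4} = -1.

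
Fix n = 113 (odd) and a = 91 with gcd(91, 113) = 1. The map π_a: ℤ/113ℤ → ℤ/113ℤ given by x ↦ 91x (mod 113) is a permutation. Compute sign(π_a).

Orbit of 13 under x↦91x: [13, 53, 77, 1, 91, 32, 87]… (length divides ord_113(91)).
The orbit structure of x ↦ 91x mod 113: 3 orbits of sizes [56, 56, 1].
Σ(ℓ_i−1) = 113−3 = 110; sign = (−1)^110 = +1.
Check: (91/113) = +1 by Zolotarev.

+1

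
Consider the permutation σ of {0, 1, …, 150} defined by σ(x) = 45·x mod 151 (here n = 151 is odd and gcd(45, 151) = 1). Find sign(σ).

Orbit of 19 under x↦45x: [19, 100, 121, 9, 103, 105, 44]… (length divides ord_151(45)).
Cycle type of π: 75×2 + 1; total 3 cycles.
Σ(ℓ_i−1) = 151−3 = 148; sign = (−1)^148 = +1.
Zolotarev: (45|151) = +1, matching the cycle-count sign.

+1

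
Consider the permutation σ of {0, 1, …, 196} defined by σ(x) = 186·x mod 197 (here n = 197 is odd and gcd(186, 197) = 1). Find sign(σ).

Orbit of 183 under x↦186x: [183, 154, 79, 116, 103, 49, 52]… (length divides ord_197(186)).
π_186 has 2 disjoint cycles with lengths [196, 1] on {0,…,196}.
With 2 cycles on 197 points, sign = (−1)^{197−2} = -1.
Check: (186/197) = -1 by Zolotarev.

-1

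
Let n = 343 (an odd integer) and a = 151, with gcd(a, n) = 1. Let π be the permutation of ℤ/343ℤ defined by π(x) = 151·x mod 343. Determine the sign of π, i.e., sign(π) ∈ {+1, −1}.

Start at x=235: 235 → 156 → 232 → 46 → 86 → 295 → 298 → … (one orbit).
π_151 has 7 disjoint cycles with lengths [147, 147, 21, 21, 3, 3, 1] on {0,…,342}.
n − c = 343 − 7 = 336; sign = (−1)^336 = +1.
(151|343)_J = +1 (Zolotarev's lemma cross-check).

+1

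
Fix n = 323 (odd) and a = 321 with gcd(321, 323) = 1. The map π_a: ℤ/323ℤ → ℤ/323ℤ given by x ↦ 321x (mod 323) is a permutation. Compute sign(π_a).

+1

Trace 47: π^k(47) = [47, 229, 188, 270, 106, 111, 101] for k=0..6.
Cycle type of π: 72×4 + 9×2 + 8×2 + 1; total 9 cycles.
Σ(ℓ_i−1) = 323−9 = 314; sign = (−1)^314 = +1.
The Jacobi symbol (321|323) = +1 (Zolotarev) agrees.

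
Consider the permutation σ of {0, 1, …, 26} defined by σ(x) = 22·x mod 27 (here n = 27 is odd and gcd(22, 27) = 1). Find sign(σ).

+1

Start at x=7: 7 → 19 → 13 → 16 → 1 → 22 → 25 → … (one orbit).
Cycle lengths of π_22 on ℤ/27ℤ: [9, 9, 3, 3, 1, 1, 1]; 7 cycles in total.
Σ(ℓ_i−1) = 27−7 = 20; sign = (−1)^20 = +1.
Zolotarev: (22|27) = +1, matching the cycle-count sign.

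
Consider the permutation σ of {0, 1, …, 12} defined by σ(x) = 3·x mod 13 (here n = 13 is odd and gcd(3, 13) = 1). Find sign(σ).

Trace 9: π^k(9) = [9, 1, 3] for k=0..2.
The orbit structure of x ↦ 3x mod 13: 5 orbits of sizes [3, 3, 3, 3, 1].
sign(π) = (−1)^{n − #cycles} = (−1)^{13−5} = (−1)^8 = +1.
Via Zolotarev, sign(π_{3}) = (3|13) = +1.

+1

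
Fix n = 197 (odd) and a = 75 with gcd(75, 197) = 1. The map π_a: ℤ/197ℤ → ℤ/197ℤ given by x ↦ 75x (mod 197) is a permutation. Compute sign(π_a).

Trace 12: π^k(12) = [12, 112, 126, 191, 141, 134, 3] for k=0..6.
Decompose π into cycles: lengths [196, 1] (2 cycles, including the fixed point 0).
197 − 2 = 195 transpositions; sign(π) = (−1)^195 = -1.
The Jacobi symbol (75|197) = -1 (Zolotarev) agrees.

-1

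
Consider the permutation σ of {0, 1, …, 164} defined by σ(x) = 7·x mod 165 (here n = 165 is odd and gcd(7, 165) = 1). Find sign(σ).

Orbit of 7 under x↦7x: [7, 49, 13, 91, 142, 4, 28]… (length divides ord_165(7)).
Decompose π into cycles: lengths [20, 20, 20, 20, 20, 20, 10, 10, 10, 4, 4, 4, 1, 1, 1] (15 cycles, including the fixed point 0).
n − c = 165 − 15 = 150; sign = (−1)^150 = +1.
(7|165)_J = +1 (Zolotarev's lemma cross-check).

+1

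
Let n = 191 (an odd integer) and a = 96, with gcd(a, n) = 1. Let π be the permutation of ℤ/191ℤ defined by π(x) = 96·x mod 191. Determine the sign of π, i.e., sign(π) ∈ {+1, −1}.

+1

Orbit of 32 under x↦96x: [32, 16, 8, 4, 2, 1, 96]… (length divides ord_191(96)).
Cycle lengths of π_96 on ℤ/191ℤ: [95, 95, 1]; 3 cycles in total.
sign(π) = (−1)^{n − #cycles} = (−1)^{191−3} = (−1)^188 = +1.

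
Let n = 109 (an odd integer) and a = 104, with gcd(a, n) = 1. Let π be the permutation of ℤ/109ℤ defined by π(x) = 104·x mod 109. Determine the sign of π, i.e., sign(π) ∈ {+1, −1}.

Trace 22: π^k(22) = [22, 108, 5, 84, 16, 29, 73] for k=0..6.
π_104 has 3 disjoint cycles with lengths [54, 54, 1] on {0,…,108}.
109 − 3 = 106 transpositions; sign(π) = (−1)^106 = +1.
Via Zolotarev, sign(π_{104}) = (104|109) = +1.

+1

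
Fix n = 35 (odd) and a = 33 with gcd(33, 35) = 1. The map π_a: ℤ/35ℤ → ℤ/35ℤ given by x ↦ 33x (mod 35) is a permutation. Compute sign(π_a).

+1

Start at x=12: 12 → 11 → 13 → 9 → 17 → 1 → 33 → … (one orbit).
5 cycles of lengths [12, 12, 6, 4, 1].
5 cycles on 35: each ℓ→(−1)^(ℓ−1), product (−1)^30 = +1.
Zolotarev: (33|35) = +1, matching the cycle-count sign.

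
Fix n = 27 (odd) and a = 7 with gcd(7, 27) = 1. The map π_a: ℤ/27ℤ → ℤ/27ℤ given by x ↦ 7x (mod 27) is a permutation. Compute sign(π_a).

Orbit of 13 under x↦7x: [13, 10, 16, 4, 1, 7, 22]… (length divides ord_27(7)).
Decompose π into cycles: lengths [9, 9, 3, 3, 1, 1, 1] (7 cycles, including the fixed point 0).
sign(π) = (−1)^{n − #cycles} = (−1)^{27−7} = (−1)^20 = +1.
The Jacobi symbol (7|27) = +1 (Zolotarev) agrees.

+1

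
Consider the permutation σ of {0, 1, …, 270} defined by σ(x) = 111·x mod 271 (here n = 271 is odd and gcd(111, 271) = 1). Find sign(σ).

-1

Orbit of 242 under x↦111x: [242, 33, 140, 93, 25, 65, 169]… (length divides ord_271(111)).
Cycle lengths of π_111 on ℤ/271ℤ: [54, 54, 54, 54, 54, 1]; 6 cycles in total.
6 cycles on 271: each ℓ→(−1)^(ℓ−1), product (−1)^265 = -1.
(111|271)_J = -1 (Zolotarev's lemma cross-check).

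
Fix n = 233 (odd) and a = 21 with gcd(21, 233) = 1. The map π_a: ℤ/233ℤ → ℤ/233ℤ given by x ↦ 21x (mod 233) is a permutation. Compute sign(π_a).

-1

Start at x=55: 55 → 223 → 23 → 17 → 124 → 41 → 162 → … (one orbit).
Cycle lengths of π_21 on ℤ/233ℤ: [232, 1]; 2 cycles in total.
2 cycles on 233: each ℓ→(−1)^(ℓ−1), product (−1)^231 = -1.
(21|233)_J = -1 (Zolotarev's lemma cross-check).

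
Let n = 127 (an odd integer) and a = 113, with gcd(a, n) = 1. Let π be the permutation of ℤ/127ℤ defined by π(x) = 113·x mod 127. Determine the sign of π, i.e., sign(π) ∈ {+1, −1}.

Trace 124: π^k(124) = [124, 42, 47, 104, 68, 64, 120] for k=0..6.
The orbit structure of x ↦ 113x mod 127: 3 orbits of sizes [63, 63, 1].
n − c = 127 − 3 = 124; sign = (−1)^124 = +1.

+1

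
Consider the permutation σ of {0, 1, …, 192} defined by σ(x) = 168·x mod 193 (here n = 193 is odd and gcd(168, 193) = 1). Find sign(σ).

+1

Trace 190: π^k(190) = [190, 75, 55, 169, 21, 54, 1] for k=0..6.
Cycle lengths of π_168 on ℤ/193ℤ: [96, 96, 1]; 3 cycles in total.
With 3 cycles on 193 points, sign = (−1)^{193−3} = +1.
The Jacobi symbol (168|193) = +1 (Zolotarev) agrees.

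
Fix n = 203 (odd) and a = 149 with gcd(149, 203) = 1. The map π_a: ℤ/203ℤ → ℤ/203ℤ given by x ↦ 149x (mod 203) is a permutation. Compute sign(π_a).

Start at x=51: 51 → 88 → 120 → 16 → 151 → 169 → 9 → … (one orbit).
π_149 has 9 disjoint cycles with lengths [42, 42, 42, 42, 14, 14, 3, 3, 1] on {0,…,202}.
sign(π) = (−1)^{n − #cycles} = (−1)^{203−9} = (−1)^194 = +1.
Check: (149/203) = +1 by Zolotarev.

+1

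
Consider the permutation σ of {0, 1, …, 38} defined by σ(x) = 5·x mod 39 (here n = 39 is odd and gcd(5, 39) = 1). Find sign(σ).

+1

Trace 1: π^k(1) = [1, 5, 25, 8] for k=0..3.
The orbit structure of x ↦ 5x mod 39: 11 orbits of sizes [4, 4, 4, 4, 4, 4, 4, 4, 4, 2, 1].
n − c = 39 − 11 = 28; sign = (−1)^28 = +1.
Check: (5/39) = +1 by Zolotarev.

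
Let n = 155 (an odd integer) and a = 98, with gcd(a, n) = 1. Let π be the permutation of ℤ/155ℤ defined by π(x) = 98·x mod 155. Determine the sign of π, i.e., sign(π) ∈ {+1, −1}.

Orbit of 32 under x↦98x: [32, 36, 118, 94, 67, 56, 63]… (length divides ord_155(98)).
Cycle type of π: 12×10 + 4 + 3×10 + 1; total 22 cycles.
Σ(ℓ_i−1) = 155−22 = 133; sign = (−1)^133 = -1.

-1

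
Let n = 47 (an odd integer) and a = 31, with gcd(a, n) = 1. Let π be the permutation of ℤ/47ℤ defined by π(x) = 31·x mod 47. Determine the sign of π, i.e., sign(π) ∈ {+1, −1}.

-1

Orbit of 8 under x↦31x: [8, 13, 27, 38, 3, 46, 16]… (length divides ord_47(31)).
Cycle lengths of π_31 on ℤ/47ℤ: [46, 1]; 2 cycles in total.
n − c = 47 − 2 = 45; sign = (−1)^45 = -1.
Check: (31/47) = -1 by Zolotarev.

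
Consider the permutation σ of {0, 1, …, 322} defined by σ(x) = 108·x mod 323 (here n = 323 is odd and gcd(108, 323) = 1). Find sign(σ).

+1

Trace 198: π^k(198) = [198, 66, 22, 115, 146, 264, 88] for k=0..6.
The orbit structure of x ↦ 108x mod 323: 5 orbits of sizes [144, 144, 18, 16, 1].
5 cycles on 323: each ℓ→(−1)^(ℓ−1), product (−1)^318 = +1.
The Jacobi symbol (108|323) = +1 (Zolotarev) agrees.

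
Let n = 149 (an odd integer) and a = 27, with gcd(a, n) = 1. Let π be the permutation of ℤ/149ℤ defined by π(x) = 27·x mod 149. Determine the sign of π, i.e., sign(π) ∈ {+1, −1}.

Orbit of 107 under x↦27x: [107, 58, 76, 115, 125, 97, 86]… (length divides ord_149(27)).
2 cycles of lengths [148, 1].
Σ(ℓ_i−1) = 149−2 = 147; sign = (−1)^147 = -1.

-1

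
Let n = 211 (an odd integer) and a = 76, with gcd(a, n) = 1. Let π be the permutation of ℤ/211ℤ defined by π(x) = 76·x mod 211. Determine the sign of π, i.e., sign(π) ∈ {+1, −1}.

+1

Orbit of 114 under x↦76x: [114, 13, 144, 183, 193, 109, 55]… (length divides ord_211(76)).
π_76 has 7 disjoint cycles with lengths [35, 35, 35, 35, 35, 35, 1] on {0,…,210}.
Σ(ℓ_i−1) = 211−7 = 204; sign = (−1)^204 = +1.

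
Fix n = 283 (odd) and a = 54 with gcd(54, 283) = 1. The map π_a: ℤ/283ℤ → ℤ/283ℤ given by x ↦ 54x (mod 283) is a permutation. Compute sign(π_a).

+1

Orbit of 54 under x↦54x: [54, 86, 116, 38, 71, 155, 163]… (length divides ord_283(54)).
The orbit structure of x ↦ 54x mod 283: 7 orbits of sizes [47, 47, 47, 47, 47, 47, 1].
With 7 cycles on 283 points, sign = (−1)^{283−7} = +1.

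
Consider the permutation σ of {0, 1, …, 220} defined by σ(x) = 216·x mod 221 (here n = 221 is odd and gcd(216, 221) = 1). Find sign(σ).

Orbit of 168 under x↦216x: [168, 44, 1, 216, 25, 96, 183]… (length divides ord_221(216)).
Decompose π into cycles: lengths [16, 16, 16, 16, 16, 16, 16, 16, 16, 16, 16, 16, 16, 4, 4, 4, 1] (17 cycles, including the fixed point 0).
sign(π) = (−1)^{n − #cycles} = (−1)^{221−17} = (−1)^204 = +1.

+1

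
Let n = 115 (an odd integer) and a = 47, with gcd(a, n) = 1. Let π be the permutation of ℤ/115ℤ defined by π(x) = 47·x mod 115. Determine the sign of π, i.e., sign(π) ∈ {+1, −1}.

Trace 1: π^k(1) = [1, 47, 24, 93] for k=0..3.
Cycle lengths of π_47 on ℤ/115ℤ: [4, 4, 4, 4, 4, 4, 4, 4, 4, 4, 4, 4, 4, 4, 4, 4, 4, 4, 4, 4, 4, 4, 4, 1, 1, 1, 1, 1, 1, 1, 1, 1, 1, 1, 1, 1, 1, 1, 1, 1, 1, 1, 1, 1, 1, 1]; 46 cycles in total.
115 − 46 = 69 transpositions; sign(π) = (−1)^69 = -1.

-1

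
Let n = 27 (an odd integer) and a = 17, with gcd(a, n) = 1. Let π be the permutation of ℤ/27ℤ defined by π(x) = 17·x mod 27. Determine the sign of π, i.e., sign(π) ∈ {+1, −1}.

-1

Trace 8: π^k(8) = [8, 1, 17, 19, 26, 10] for k=0..5.
Cycle type of π: 6×3 + 2×4 + 1; total 8 cycles.
With 8 cycles on 27 points, sign = (−1)^{27−8} = -1.
(17|27)_J = -1 (Zolotarev's lemma cross-check).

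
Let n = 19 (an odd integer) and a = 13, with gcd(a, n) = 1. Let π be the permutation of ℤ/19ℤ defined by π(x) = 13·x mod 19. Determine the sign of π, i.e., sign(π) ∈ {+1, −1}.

-1

Trace 3: π^k(3) = [3, 1, 13, 17, 12, 4, 14] for k=0..6.
Cycle type of π: 18 + 1; total 2 cycles.
Σ(ℓ_i−1) = 19−2 = 17; sign = (−1)^17 = -1.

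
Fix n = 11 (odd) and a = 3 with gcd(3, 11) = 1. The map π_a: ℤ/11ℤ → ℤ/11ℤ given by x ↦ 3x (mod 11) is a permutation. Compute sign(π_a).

+1

Trace 3: π^k(3) = [3, 9, 5, 4, 1] for k=0..4.
π_3 has 3 disjoint cycles with lengths [5, 5, 1] on {0,…,10}.
sign(π) = (−1)^{n − #cycles} = (−1)^{11−3} = (−1)^8 = +1.
Via Zolotarev, sign(π_{3}) = (3|11) = +1.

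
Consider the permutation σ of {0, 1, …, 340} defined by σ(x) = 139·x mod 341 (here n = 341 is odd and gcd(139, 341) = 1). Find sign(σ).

+1

Trace 340: π^k(340) = [340, 202, 116, 97, 184, 1, 139] for k=0..6.
π_139 has 35 disjoint cycles with lengths [10, 10, 10, 10, 10, 10, 10, 10, 10, 10, 10, 10, 10, 10, 10, 10, 10, 10, 10, 10, 10, 10, 10, 10, 10, 10, 10, 10, 10, 10, 10, 10, 10, 10, 1] on {0,…,340}.
sign(π) = (−1)^{n − #cycles} = (−1)^{341−35} = (−1)^306 = +1.
Via Zolotarev, sign(π_{139}) = (139|341) = +1.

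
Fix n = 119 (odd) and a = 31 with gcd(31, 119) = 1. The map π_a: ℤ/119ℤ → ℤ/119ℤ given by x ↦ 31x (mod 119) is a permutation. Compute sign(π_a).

Start at x=18: 18 → 82 → 43 → 24 → 30 → 97 → 32 → … (one orbit).
π_31 has 5 disjoint cycles with lengths [48, 48, 16, 6, 1] on {0,…,118}.
119 − 5 = 114 transpositions; sign(π) = (−1)^114 = +1.

+1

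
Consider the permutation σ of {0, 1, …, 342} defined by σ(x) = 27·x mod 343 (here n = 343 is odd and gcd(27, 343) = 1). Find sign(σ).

Orbit of 190 under x↦27x: [190, 328, 281, 41, 78, 48, 267]… (length divides ord_343(27)).
Cycle lengths of π_27 on ℤ/343ℤ: [98, 98, 98, 14, 14, 14, 2, 2, 2, 1]; 10 cycles in total.
n − c = 343 − 10 = 333; sign = (−1)^333 = -1.
(27|343)_J = -1 (Zolotarev's lemma cross-check).

-1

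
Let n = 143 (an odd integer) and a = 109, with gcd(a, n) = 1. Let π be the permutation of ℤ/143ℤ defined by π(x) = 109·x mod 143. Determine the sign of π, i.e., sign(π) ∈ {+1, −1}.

Orbit of 109 under x↦109x: [109, 12, 21, 1]… (length divides ord_143(109)).
Cycle type of π: 4×33 + 2×5 + 1; total 39 cycles.
With 39 cycles on 143 points, sign = (−1)^{143−39} = +1.

+1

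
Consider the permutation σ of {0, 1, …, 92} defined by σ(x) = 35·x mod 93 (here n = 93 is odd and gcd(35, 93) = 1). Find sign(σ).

Orbit of 64 under x↦35x: [64, 8, 1, 35, 16, 2, 70]… (length divides ord_93(35)).
The orbit structure of x ↦ 35x mod 93: 14 orbits of sizes [10, 10, 10, 10, 10, 10, 5, 5, 5, 5, 5, 5, 2, 1].
Σ(ℓ_i−1) = 93−14 = 79; sign = (−1)^79 = -1.
Check: (35/93) = -1 by Zolotarev.

-1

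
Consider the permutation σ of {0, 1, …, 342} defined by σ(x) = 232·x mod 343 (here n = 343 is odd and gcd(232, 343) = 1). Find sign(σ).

+1

Start at x=330: 330 → 71 → 8 → 141 → 127 → 309 → 1 → … (one orbit).
19 cycles of lengths [49, 49, 49, 49, 49, 49, 7, 7, 7, 7, 7, 7, 1, 1, 1, 1, 1, 1, 1].
sign(π) = (−1)^{n − #cycles} = (−1)^{343−19} = (−1)^324 = +1.
Via Zolotarev, sign(π_{232}) = (232|343) = +1.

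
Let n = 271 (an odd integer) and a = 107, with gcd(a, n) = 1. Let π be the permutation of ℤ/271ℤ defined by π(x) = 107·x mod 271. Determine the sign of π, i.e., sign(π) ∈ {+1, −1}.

Start at x=236: 236 → 49 → 94 → 31 → 65 → 180 → 19 → … (one orbit).
Cycle type of π: 270 + 1; total 2 cycles.
n − c = 271 − 2 = 269; sign = (−1)^269 = -1.
(107|271)_J = -1 (Zolotarev's lemma cross-check).

-1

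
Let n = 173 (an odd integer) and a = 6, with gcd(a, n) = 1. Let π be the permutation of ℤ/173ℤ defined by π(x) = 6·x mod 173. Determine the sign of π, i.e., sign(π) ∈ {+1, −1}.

+1

Start at x=52: 52 → 139 → 142 → 160 → 95 → 51 → 133 → … (one orbit).
The orbit structure of x ↦ 6x mod 173: 5 orbits of sizes [43, 43, 43, 43, 1].
173 − 5 = 168 transpositions; sign(π) = (−1)^168 = +1.
Check: (6/173) = +1 by Zolotarev.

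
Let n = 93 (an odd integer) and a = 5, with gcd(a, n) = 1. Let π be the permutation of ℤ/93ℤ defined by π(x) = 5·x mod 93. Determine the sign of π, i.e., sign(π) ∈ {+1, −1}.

-1

Start at x=67: 67 → 56 → 1 → 5 → 25 → 32 → 67 (one orbit).
22 cycles of lengths [6, 6, 6, 6, 6, 6, 6, 6, 6, 6, 3, 3, 3, 3, 3, 3, 3, 3, 3, 3, 2, 1].
22 cycles on 93: each ℓ→(−1)^(ℓ−1), product (−1)^71 = -1.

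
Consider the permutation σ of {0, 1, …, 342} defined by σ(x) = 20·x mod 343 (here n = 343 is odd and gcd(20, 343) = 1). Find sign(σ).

Start at x=62: 62 → 211 → 104 → 22 → 97 → 225 → 41 → … (one orbit).
The orbit structure of x ↦ 20x mod 343: 10 orbits of sizes [98, 98, 98, 14, 14, 14, 2, 2, 2, 1].
With 10 cycles on 343 points, sign = (−1)^{343−10} = -1.
Check: (20/343) = -1 by Zolotarev.

-1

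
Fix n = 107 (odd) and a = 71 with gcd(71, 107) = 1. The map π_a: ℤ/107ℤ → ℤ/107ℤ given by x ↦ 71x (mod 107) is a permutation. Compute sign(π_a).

-1

Orbit of 38 under x↦71x: [38, 23, 28, 62, 15, 102, 73]… (length divides ord_107(71)).
2 cycles of lengths [106, 1].
Σ(ℓ_i−1) = 107−2 = 105; sign = (−1)^105 = -1.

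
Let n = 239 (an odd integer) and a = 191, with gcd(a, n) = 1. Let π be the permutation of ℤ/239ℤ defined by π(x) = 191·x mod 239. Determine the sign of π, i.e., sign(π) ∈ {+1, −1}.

-1

Start at x=82: 82 → 127 → 118 → 72 → 129 → 22 → 139 → … (one orbit).
Decompose π into cycles: lengths [238, 1] (2 cycles, including the fixed point 0).
With 2 cycles on 239 points, sign = (−1)^{239−2} = -1.
Zolotarev: (191|239) = -1, matching the cycle-count sign.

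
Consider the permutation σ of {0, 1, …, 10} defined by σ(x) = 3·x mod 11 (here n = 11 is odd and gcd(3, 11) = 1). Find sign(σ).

+1

Start at x=5: 5 → 4 → 1 → 3 → 9 → 5 (one orbit).
Decompose π into cycles: lengths [5, 5, 1] (3 cycles, including the fixed point 0).
With 3 cycles on 11 points, sign = (−1)^{11−3} = +1.
The Jacobi symbol (3|11) = +1 (Zolotarev) agrees.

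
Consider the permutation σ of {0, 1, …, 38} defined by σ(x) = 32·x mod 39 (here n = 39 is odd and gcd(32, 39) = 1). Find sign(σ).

Trace 8: π^k(8) = [8, 22, 2, 25, 20, 16, 5] for k=0..6.
The orbit structure of x ↦ 32x mod 39: 5 orbits of sizes [12, 12, 12, 2, 1].
n − c = 39 − 5 = 34; sign = (−1)^34 = +1.

+1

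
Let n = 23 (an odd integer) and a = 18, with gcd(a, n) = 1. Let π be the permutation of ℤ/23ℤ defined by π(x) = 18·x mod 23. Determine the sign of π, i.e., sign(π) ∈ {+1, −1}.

+1

Trace 8: π^k(8) = [8, 6, 16, 12, 9, 1, 18] for k=0..6.
Cycle lengths of π_18 on ℤ/23ℤ: [11, 11, 1]; 3 cycles in total.
n − c = 23 − 3 = 20; sign = (−1)^20 = +1.
The Jacobi symbol (18|23) = +1 (Zolotarev) agrees.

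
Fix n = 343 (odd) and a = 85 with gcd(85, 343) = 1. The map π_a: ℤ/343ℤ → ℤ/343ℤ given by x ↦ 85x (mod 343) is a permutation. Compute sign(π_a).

Trace 1: π^k(1) = [1, 85, 22, 155, 141, 323, 15] for k=0..6.
Decompose π into cycles: lengths [49, 49, 49, 49, 49, 49, 7, 7, 7, 7, 7, 7, 1, 1, 1, 1, 1, 1, 1] (19 cycles, including the fixed point 0).
sign(π) = (−1)^{n − #cycles} = (−1)^{343−19} = (−1)^324 = +1.
Check: (85/343) = +1 by Zolotarev.

+1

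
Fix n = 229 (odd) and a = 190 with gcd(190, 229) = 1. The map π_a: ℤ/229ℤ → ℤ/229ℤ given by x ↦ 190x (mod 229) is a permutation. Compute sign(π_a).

-1

Trace 109: π^k(109) = [109, 100, 222, 44, 116, 56, 106] for k=0..6.
π_190 has 2 disjoint cycles with lengths [228, 1] on {0,…,228}.
Σ(ℓ_i−1) = 229−2 = 227; sign = (−1)^227 = -1.
The Jacobi symbol (190|229) = -1 (Zolotarev) agrees.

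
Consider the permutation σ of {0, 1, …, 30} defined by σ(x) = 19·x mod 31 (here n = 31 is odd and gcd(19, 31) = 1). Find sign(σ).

+1

Orbit of 25 under x↦19x: [25, 10, 4, 14, 18, 1, 19]… (length divides ord_31(19)).
Cycle type of π: 15×2 + 1; total 3 cycles.
Σ(ℓ_i−1) = 31−3 = 28; sign = (−1)^28 = +1.
Check: (19/31) = +1 by Zolotarev.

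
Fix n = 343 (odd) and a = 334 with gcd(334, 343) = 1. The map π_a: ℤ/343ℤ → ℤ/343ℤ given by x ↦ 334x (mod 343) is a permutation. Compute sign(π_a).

Start at x=136: 136 → 148 → 40 → 326 → 153 → 338 → 45 → … (one orbit).
Decompose π into cycles: lengths [294, 42, 6, 1] (4 cycles, including the fixed point 0).
Σ(ℓ_i−1) = 343−4 = 339; sign = (−1)^339 = -1.
The Jacobi symbol (334|343) = -1 (Zolotarev) agrees.

-1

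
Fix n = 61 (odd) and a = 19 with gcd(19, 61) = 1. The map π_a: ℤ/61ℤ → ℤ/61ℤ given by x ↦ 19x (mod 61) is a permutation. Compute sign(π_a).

+1

Start at x=39: 39 → 9 → 49 → 16 → 60 → 42 → 5 → … (one orbit).
Cycle type of π: 30×2 + 1; total 3 cycles.
n − c = 61 − 3 = 58; sign = (−1)^58 = +1.
The Jacobi symbol (19|61) = +1 (Zolotarev) agrees.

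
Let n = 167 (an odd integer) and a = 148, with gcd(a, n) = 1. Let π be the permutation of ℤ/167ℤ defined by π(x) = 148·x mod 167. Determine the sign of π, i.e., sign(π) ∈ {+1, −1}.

-1

Start at x=88: 88 → 165 → 38 → 113 → 24 → 45 → 147 → … (one orbit).
π_148 has 2 disjoint cycles with lengths [166, 1] on {0,…,166}.
n − c = 167 − 2 = 165; sign = (−1)^165 = -1.
Zolotarev: (148|167) = -1, matching the cycle-count sign.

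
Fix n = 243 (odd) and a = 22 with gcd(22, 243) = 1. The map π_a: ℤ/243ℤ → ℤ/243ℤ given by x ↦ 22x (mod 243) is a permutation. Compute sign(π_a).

Start at x=37: 37 → 85 → 169 → 73 → 148 → 97 → 190 → … (one orbit).
Decompose π into cycles: lengths [81, 81, 27, 27, 9, 9, 3, 3, 1, 1, 1] (11 cycles, including the fixed point 0).
With 11 cycles on 243 points, sign = (−1)^{243−11} = +1.

+1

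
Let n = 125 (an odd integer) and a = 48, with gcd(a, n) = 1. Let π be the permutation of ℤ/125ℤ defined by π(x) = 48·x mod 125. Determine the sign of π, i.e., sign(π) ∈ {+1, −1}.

Orbit of 49 under x↦48x: [49, 102, 21, 8, 9, 57, 111]… (length divides ord_125(48)).
Cycle type of π: 100 + 20 + 4 + 1; total 4 cycles.
sign(π) = (−1)^{n − #cycles} = (−1)^{125−4} = (−1)^121 = -1.

-1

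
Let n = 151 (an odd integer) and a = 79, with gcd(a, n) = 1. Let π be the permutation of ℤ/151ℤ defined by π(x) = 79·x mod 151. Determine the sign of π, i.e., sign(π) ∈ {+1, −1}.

Orbit of 27 under x↦79x: [27, 19, 142, 44, 3, 86, 150]… (length divides ord_151(79)).
Cycle type of π: 50×3 + 1; total 4 cycles.
sign(π) = (−1)^{n − #cycles} = (−1)^{151−4} = (−1)^147 = -1.

-1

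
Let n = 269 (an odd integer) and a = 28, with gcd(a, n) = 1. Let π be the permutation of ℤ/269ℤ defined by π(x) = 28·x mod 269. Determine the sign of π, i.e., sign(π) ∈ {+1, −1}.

-1

Start at x=192: 192 → 265 → 157 → 92 → 155 → 36 → 201 → … (one orbit).
2 cycles of lengths [268, 1].
With 2 cycles on 269 points, sign = (−1)^{269−2} = -1.
The Jacobi symbol (28|269) = -1 (Zolotarev) agrees.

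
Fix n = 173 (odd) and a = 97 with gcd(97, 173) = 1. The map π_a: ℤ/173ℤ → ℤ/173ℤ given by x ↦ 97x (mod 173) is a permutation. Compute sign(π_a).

Start at x=145: 145 → 52 → 27 → 24 → 79 → 51 → 103 → … (one orbit).
Cycle type of π: 172 + 1; total 2 cycles.
173 − 2 = 171 transpositions; sign(π) = (−1)^171 = -1.

-1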